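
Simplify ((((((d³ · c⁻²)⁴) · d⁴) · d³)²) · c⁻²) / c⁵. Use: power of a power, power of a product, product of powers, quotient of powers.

((((((d³ · c⁻²)⁴) · d⁴) · d³)²) · c⁻²) / c⁵
= ((((((d³ · c⁻²)⁴) · d⁴)²) · ((d³)²)) · c⁻²) / c⁵    [power of a product]
= ((((((d³ · c⁻²)⁴)²) · ((d⁴)²)) · ((d³)²)) · c⁻²) / c⁵    [power of a product]
= (((((d³ · c⁻²)⁸) · ((d⁴)²)) · ((d³)²)) · c⁻²) / c⁵    [power of a power]
= ((((((d³)⁸) · ((c⁻²)⁸)) · ((d⁴)²)) · ((d³)²)) · c⁻²) / c⁵    [power of a product]
= ((((d²⁴ · ((c⁻²)⁸)) · ((d⁴)²)) · ((d³)²)) · c⁻²) / c⁵    [power of a power]
= ((((d²⁴ · c⁻¹⁶) · ((d⁴)²)) · ((d³)²)) · c⁻²) / c⁵    [power of a power]
= ((((d²⁴ · c⁻¹⁶) · d⁸) · ((d³)²)) · c⁻²) / c⁵    [power of a power]
= ((((d²⁴ · c⁻¹⁶) · d⁸) · d⁶) · c⁻²) / c⁵    [power of a power]
= c⁻²³d³⁸    [quotient of powers; product of powers]

c⁻²³d³⁸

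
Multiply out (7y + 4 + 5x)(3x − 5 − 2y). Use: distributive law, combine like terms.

(7y + 4 + 5x)(3x − 5 − 2y)
= 21xy − 35y − 14y^2 + 12x − 20 − 8y + 15x^2 − 25x − 10xy    [distributive law]
= 11xy − 43y − 14y^2 − 13x − 20 + 15x^2    [combine like terms]

11xy − 43y − 14y^2 − 13x − 20 + 15x^2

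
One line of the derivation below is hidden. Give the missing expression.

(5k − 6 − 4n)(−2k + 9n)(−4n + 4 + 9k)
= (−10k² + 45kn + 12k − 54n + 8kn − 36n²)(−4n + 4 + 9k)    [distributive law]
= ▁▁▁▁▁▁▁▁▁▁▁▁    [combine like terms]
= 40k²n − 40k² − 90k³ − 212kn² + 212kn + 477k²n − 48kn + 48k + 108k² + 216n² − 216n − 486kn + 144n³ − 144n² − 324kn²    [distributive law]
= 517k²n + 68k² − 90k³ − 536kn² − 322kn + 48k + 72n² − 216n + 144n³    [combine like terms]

By combine like terms:

(−10k² + 53kn + 12k − 54n − 36n²)(−4n + 4 + 9k)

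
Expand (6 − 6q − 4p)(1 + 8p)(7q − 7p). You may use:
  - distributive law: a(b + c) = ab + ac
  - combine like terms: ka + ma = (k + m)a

(6 − 6q − 4p)(1 + 8p)(7q − 7p)
= (6 + 48p − 6q − 48pq − 4p − 32p^2)(7q − 7p)    [distributive law]
= (6 + 44p − 6q − 48pq − 32p^2)(7q − 7p)    [combine like terms]
= 42q − 42p + 308pq − 308p^2 − 42q^2 + 42pq − 336pq^2 + 336p^2q − 224p^2q + 224p^3    [distributive law]
= 42q − 42p + 350pq − 308p^2 − 42q^2 − 336pq^2 + 112p^2q + 224p^3    [combine like terms]

42q − 42p + 350pq − 308p^2 − 42q^2 − 336pq^2 + 112p^2q + 224p^3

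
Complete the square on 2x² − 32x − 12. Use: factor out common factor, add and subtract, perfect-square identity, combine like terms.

2(x − 8)² − 140

2x² − 32x − 12
= 2(x² − 16x) − 12    [factor out 2 from the x-terms]
= 2(x² − 16x + 64 − 64) − 12    [add and subtract 64 inside the bracket]
= 2(x − 8)² − 128 − 12    [perfect-square identity]
= 2(x − 8)² − 140    [combine constants]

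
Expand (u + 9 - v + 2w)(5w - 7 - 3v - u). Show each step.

3uw - 16u - 2uv - u² + 31w - 63 - 20v - 11vw + 3v² + 10w²

(u + 9 - v + 2w)(5w - 7 - 3v - u)
= 5uw - 7u - 3uv - u² + 45w - 63 - 27v - 9u - 5vw + 7v + 3v² + uv + 10w² - 14w - 6vw - 2uw    [distributive law]
= 3uw - 16u - 2uv - u² + 31w - 63 - 20v - 11vw + 3v² + 10w²    [combine like terms]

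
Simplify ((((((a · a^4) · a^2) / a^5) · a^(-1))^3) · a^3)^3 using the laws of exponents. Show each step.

((((((a · a^4) · a^2) / a^5) · a^(-1))^3) · a^3)^3
= ((((((a · a^4) · a^2) / a^5) · a^(-1))^3)^3) · ((a^3)^3)    [power of a product]
= (((((a · a^4) · a^2) / a^5) · a^(-1))^9) · ((a^3)^3)    [power of a power]
= (((((a · a^4) · a^2) / a^5)^9) · ((a^(-1))^9)) · ((a^3)^3)    [power of a product]
= (((((a · a^4) · a^2)^9) / ((a^5)^9)) · ((a^(-1))^9)) · ((a^3)^3)    [power of a quotient]
= (((((a · a^4)^9) · ((a^2)^9)) / ((a^5)^9)) · ((a^(-1))^9)) · ((a^3)^3)    [power of a product]
= (((((a^9) · ((a^4)^9)) · ((a^2)^9)) / ((a^5)^9)) · ((a^(-1))^9)) · ((a^3)^3)    [power of a product]
= ((((a^9 · a^36) · ((a^2)^9)) / ((a^5)^9)) · ((a^(-1))^9)) · ((a^3)^3)    [power of a power]
= (((a^45 · ((a^2)^9)) / ((a^5)^9)) · ((a^(-1))^9)) · ((a^3)^3)    [product of powers]
= (((a^45 · a^18) / ((a^5)^9)) · ((a^(-1))^9)) · ((a^3)^3)    [power of a power]
= ((a^63 / ((a^5)^9)) · ((a^(-1))^9)) · ((a^3)^3)    [product of powers]
= ((a^63 / a^45) · ((a^(-1))^9)) · ((a^3)^3)    [power of a power]
= (a^18 · ((a^(-1))^9)) · ((a^3)^3)    [quotient of powers]
= (a^18 · a^(-9)) · ((a^3)^3)    [power of a power]
= a^9 · ((a^3)^3)    [product of powers]
= a^9 · a^9    [power of a power]
= a^18    [product of powers]

a^18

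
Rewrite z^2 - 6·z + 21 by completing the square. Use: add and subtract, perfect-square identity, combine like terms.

(z - 3)^2 + 12

z^2 - 6·z + 21
= z^2 - 6·z + 9 - 9 + 21    [add and subtract 9]
= (z - 3)^2 - 9 + 21    [perfect-square identity]
= (z - 3)^2 + 12    [combine constants]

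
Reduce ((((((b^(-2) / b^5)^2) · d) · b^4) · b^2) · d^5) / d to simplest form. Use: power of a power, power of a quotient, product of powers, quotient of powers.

b^(-8)d^5

((((((b^(-2) / b^5)^2) · d) · b^4) · b^2) · d^5) / d
= (((((((b^(-2))^2) / ((b^5)^2)) · d) · b^4) · b^2) · d^5) / d    [power of a quotient]
= (((((b^(-4) / ((b^5)^2)) · d) · b^4) · b^2) · d^5) / d    [power of a power]
= (((((b^(-4) / b^10) · d) · b^4) · b^2) · d^5) / d    [power of a power]
= ((((b^(-14) · d) · b^4) · b^2) · d^5) / d    [quotient of powers]
= b^(-8)d^5    [quotient of powers; product of powers]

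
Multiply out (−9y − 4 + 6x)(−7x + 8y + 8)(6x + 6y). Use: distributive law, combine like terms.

(−9y − 4 + 6x)(−7x + 8y + 8)(6x + 6y)
= (63xy − 72y^2 − 72y + 28x − 32y − 32 − 42x^2 + 48xy + 48x)(6x + 6y)    [distributive law]
= (111xy − 72y^2 − 104y + 76x − 32 − 42x^2)(6x + 6y)    [combine like terms]
= 666x^2y + 666xy^2 − 432xy^2 − 432y^3 − 624xy − 624y^2 + 456x^2 + 456xy − 192x − 192y − 252x^3 − 252x^2y    [distributive law]
= 414x^2y + 234xy^2 − 432y^3 − 168xy − 624y^2 + 456x^2 − 192x − 192y − 252x^3    [combine like terms]

414x^2y + 234xy^2 − 432y^3 − 168xy − 624y^2 + 456x^2 − 192x − 192y − 252x^3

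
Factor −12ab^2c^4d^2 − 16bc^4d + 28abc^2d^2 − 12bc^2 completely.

4bc^2(−3abc^2d^2 − 4c^2d + 7ad^2 − 3)

−12ab^2c^4d^2 − 16bc^4d + 28abc^2d^2 − 12bc^2
= 4(−3ab^2c^4d^2 − 4bc^4d + 7abc^2d^2 − 3bc^2)    [factor out 4]
= 4bc^2(−3abc^2d^2 − 4c^2d + 7ad^2 − 3)    [factor out bc^2]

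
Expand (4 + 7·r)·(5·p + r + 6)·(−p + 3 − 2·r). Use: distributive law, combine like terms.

(4 + 7·r)·(5·p + r + 6)·(−p + 3 − 2·r)
= (20·p + 4·r + 24 + 35·p·r + 7·r^2 + 42·r)·(−p + 3 − 2·r)    [distributive law]
= (20·p + 46·r + 24 + 35·p·r + 7·r^2)·(−p + 3 − 2·r)    [combine like terms]
= −20·p^2 + 60·p − 40·p·r − 46·p·r + 138·r − 92·r^2 − 24·p + 72 − 48·r − 35·p^2·r + 105·p·r − 70·p·r^2 − 7·p·r^2 + 21·r^2 − 14·r^3    [distributive law]
= −20·p^2 + 36·p + 19·p·r + 90·r − 71·r^2 + 72 − 35·p^2·r − 77·p·r^2 − 14·r^3    [combine like terms]

−20·p^2 + 36·p + 19·p·r + 90·r − 71·r^2 + 72 − 35·p^2·r − 77·p·r^2 − 14·r^3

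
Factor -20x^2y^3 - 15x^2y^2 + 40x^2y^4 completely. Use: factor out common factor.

-20x^2y^3 - 15x^2y^2 + 40x^2y^4
= 5(-4x^2y^3 - 3x^2y^2 + 8x^2y^4)    [factor out 5]
= 5x^2y^2(-4y - 3 + 8y^2)    [factor out x^2y^2]

5x^2y^2(-4y - 3 + 8y^2)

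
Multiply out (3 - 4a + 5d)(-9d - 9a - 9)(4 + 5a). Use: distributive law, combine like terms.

(3 - 4a + 5d)(-9d - 9a - 9)(4 + 5a)
= (-27d - 27a - 27 + 36ad + 36a^2 + 36a - 45d^2 - 45ad - 45d)(4 + 5a)    [distributive law]
= (-72d + 9a - 27 - 9ad + 36a^2 - 45d^2)(4 + 5a)    [combine like terms]
= -288d - 360ad + 36a + 45a^2 - 108 - 135a - 36ad - 45a^2d + 144a^2 + 180a^3 - 180d^2 - 225ad^2    [distributive law]
= -288d - 396ad - 99a + 189a^2 - 108 - 45a^2d + 180a^3 - 180d^2 - 225ad^2    [combine like terms]

-288d - 396ad - 99a + 189a^2 - 108 - 45a^2d + 180a^3 - 180d^2 - 225ad^2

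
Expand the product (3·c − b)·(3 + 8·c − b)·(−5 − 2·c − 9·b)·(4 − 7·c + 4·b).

−180·c − 237·c^2 − 365·b·c + 774·c^3 − 1188·b·c^2 + 154·b^2·c + 336·c^4 + 1166·b·c^3 − 1455·b^2·c^2 + 451·b^3·c + 60·b + 148·b^2 + 52·b^3 − 36·b^4

(3·c − b)·(3 + 8·c − b)·(−5 − 2·c − 9·b)·(4 − 7·c + 4·b)
= (9·c + 24·c^2 − 3·b·c − 3·b − 8·b·c + b^2)·(−5 − 2·c − 9·b)·(4 − 7·c + 4·b)    [distributive law]
= (9·c + 24·c^2 − 11·b·c − 3·b + b^2)·(−5 − 2·c − 9·b)·(4 − 7·c + 4·b)    [combine like terms]
= (−45·c − 18·c^2 − 81·b·c − 120·c^2 − 48·c^3 − 216·b·c^2 + 55·b·c + 22·b·c^2 + 99·b^2·c + 15·b + 6·b·c + 27·b^2 − 5·b^2 − 2·b^2·c − 9·b^3)·(4 − 7·c + 4·b)    [distributive law]
= (−45·c − 138·c^2 − 20·b·c − 48·c^3 − 194·b·c^2 + 97·b^2·c + 15·b + 22·b^2 − 9·b^3)·(4 − 7·c + 4·b)    [combine like terms]
= −180·c + 315·c^2 − 180·b·c − 552·c^2 + 966·c^3 − 552·b·c^2 − 80·b·c + 140·b·c^2 − 80·b^2·c − 192·c^3 + 336·c^4 − 192·b·c^3 − 776·b·c^2 + 1358·b·c^3 − 776·b^2·c^2 + 388·b^2·c − 679·b^2·c^2 + 388·b^3·c + 60·b − 105·b·c + 60·b^2 + 88·b^2 − 154·b^2·c + 88·b^3 − 36·b^3 + 63·b^3·c − 36·b^4    [distributive law]
= −180·c − 237·c^2 − 365·b·c + 774·c^3 − 1188·b·c^2 + 154·b^2·c + 336·c^4 + 1166·b·c^3 − 1455·b^2·c^2 + 451·b^3·c + 60·b + 148·b^2 + 52·b^3 − 36·b^4    [combine like terms]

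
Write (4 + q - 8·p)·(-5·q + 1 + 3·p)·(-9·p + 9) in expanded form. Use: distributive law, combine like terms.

558·p·q - 171·q + 36 - 252·p^2 + 45·p·q^2 - 45·q^2 - 387·p^2·q + 216·p^3

(4 + q - 8·p)·(-5·q + 1 + 3·p)·(-9·p + 9)
= (-20·q + 4 + 12·p - 5·q^2 + q + 3·p·q + 40·p·q - 8·p - 24·p^2)·(-9·p + 9)    [distributive law]
= (-19·q + 4 + 4·p - 5·q^2 + 43·p·q - 24·p^2)·(-9·p + 9)    [combine like terms]
= 171·p·q - 171·q - 36·p + 36 - 36·p^2 + 36·p + 45·p·q^2 - 45·q^2 - 387·p^2·q + 387·p·q + 216·p^3 - 216·p^2    [distributive law]
= 558·p·q - 171·q + 36 - 252·p^2 + 45·p·q^2 - 45·q^2 - 387·p^2·q + 216·p^3    [combine like terms]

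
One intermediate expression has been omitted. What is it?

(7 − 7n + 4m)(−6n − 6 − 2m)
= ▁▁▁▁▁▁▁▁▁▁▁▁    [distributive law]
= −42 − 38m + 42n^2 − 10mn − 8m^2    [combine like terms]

After distributive law, the bracketed line is:

−42n − 42 − 14m + 42n^2 + 42n + 14mn − 24mn − 24m − 8m^2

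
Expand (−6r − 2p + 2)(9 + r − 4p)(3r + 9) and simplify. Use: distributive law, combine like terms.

−210r² − 414r − 18r³ + 66pr² + 120pr − 234p + 24p²r + 72p² + 162

(−6r − 2p + 2)(9 + r − 4p)(3r + 9)
= (−54r − 6r² + 24pr − 18p − 2pr + 8p² + 18 + 2r − 8p)(3r + 9)    [distributive law]
= (−52r − 6r² + 22pr − 26p + 8p² + 18)(3r + 9)    [combine like terms]
= −156r² − 468r − 18r³ − 54r² + 66pr² + 198pr − 78pr − 234p + 24p²r + 72p² + 54r + 162    [distributive law]
= −210r² − 414r − 18r³ + 66pr² + 120pr − 234p + 24p²r + 72p² + 162    [combine like terms]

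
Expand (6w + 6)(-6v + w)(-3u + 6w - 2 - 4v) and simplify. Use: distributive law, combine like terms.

108uvw - 240vw^2 - 168vw + 144v^2w - 18uw^2 + 36w^3 + 24w^2 + 108uv + 72v + 144v^2 - 18uw - 12w

(6w + 6)(-6v + w)(-3u + 6w - 2 - 4v)
= (-36vw + 6w^2 - 36v + 6w)(-3u + 6w - 2 - 4v)    [distributive law]
= 108uvw - 216vw^2 + 72vw + 144v^2w - 18uw^2 + 36w^3 - 12w^2 - 24vw^2 + 108uv - 216vw + 72v + 144v^2 - 18uw + 36w^2 - 12w - 24vw    [distributive law]
= 108uvw - 240vw^2 - 168vw + 144v^2w - 18uw^2 + 36w^3 + 24w^2 + 108uv + 72v + 144v^2 - 18uw - 12w    [combine like terms]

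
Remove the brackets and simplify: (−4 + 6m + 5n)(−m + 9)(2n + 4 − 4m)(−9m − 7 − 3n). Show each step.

1468m²n − 1512mn − 488mn² − 1592m² − 1336m + 2136m³ − 324n − 954n² + 1008 − 144m³n + 66m²n² − 216m⁴ + 30mn³ − 270n³

(−4 + 6m + 5n)(−m + 9)(2n + 4 − 4m)(−9m − 7 − 3n)
= (4m − 36 − 6m² + 54m − 5mn + 45n)(2n + 4 − 4m)(−9m − 7 − 3n)    [distributive law]
= (58m − 36 − 6m² − 5mn + 45n)(2n + 4 − 4m)(−9m − 7 − 3n)    [combine like terms]
= (116mn + 232m − 232m² − 72n − 144 + 144m − 12m²n − 24m² + 24m³ − 10mn² − 20mn + 20m²n + 90n² + 180n − 180mn)(−9m − 7 − 3n)    [distributive law]
= (−84mn + 376m − 256m² + 108n − 144 + 8m²n + 24m³ − 10mn² + 90n²)(−9m − 7 − 3n)    [combine like terms]
= 756m²n + 588mn + 252mn² − 3384m² − 2632m − 1128mn + 2304m³ + 1792m² + 768m²n − 972mn − 756n − 324n² + 1296m + 1008 + 432n − 72m³n − 56m²n − 24m²n² − 216m⁴ − 168m³ − 72m³n + 90m²n² + 70mn² + 30mn³ − 810mn² − 630n² − 270n³    [distributive law]
= 1468m²n − 1512mn − 488mn² − 1592m² − 1336m + 2136m³ − 324n − 954n² + 1008 − 144m³n + 66m²n² − 216m⁴ + 30mn³ − 270n³    [combine like terms]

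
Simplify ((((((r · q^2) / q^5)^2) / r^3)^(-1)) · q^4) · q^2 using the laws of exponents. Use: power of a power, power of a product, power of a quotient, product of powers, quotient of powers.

q^12r

((((((r · q^2) / q^5)^2) / r^3)^(-1)) · q^4) · q^2
= ((((((r · q^2) / q^5)^2)^(-1)) / ((r^3)^(-1))) · q^4) · q^2    [power of a quotient]
= (((((r · q^2) / q^5)^(-2)) / ((r^3)^(-1))) · q^4) · q^2    [power of a power]
= (((((r · q^2)^(-2)) / ((q^5)^(-2))) / ((r^3)^(-1))) · q^4) · q^2    [power of a quotient]
= (((((r^(-2)) · ((q^2)^(-2))) / ((q^5)^(-2))) / ((r^3)^(-1))) · q^4) · q^2    [power of a product]
= ((((r^(-2) · q^(-4)) / ((q^5)^(-2))) / ((r^3)^(-1))) · q^4) · q^2    [power of a power]
= ((((r^(-2) · q^(-4)) / q^(-10)) / ((r^3)^(-1))) · q^4) · q^2    [power of a power]
= ((((r^(-2) · q^(-4)) / q^(-10)) / r^(-3)) · q^4) · q^2    [power of a power]
= q^12r    [quotient of powers; product of powers]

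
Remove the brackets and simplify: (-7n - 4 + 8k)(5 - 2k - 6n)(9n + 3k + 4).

69n^2 + 263kn - 224n - 180kn^2 - 246k^2n + 378n^3 + 132k - 80 + 80k^2 - 48k^3

(-7n - 4 + 8k)(5 - 2k - 6n)(9n + 3k + 4)
= (-35n + 14kn + 42n^2 - 20 + 8k + 24n + 40k - 16k^2 - 48kn)(9n + 3k + 4)    [distributive law]
= (-11n - 34kn + 42n^2 - 20 + 48k - 16k^2)(9n + 3k + 4)    [combine like terms]
= -99n^2 - 33kn - 44n - 306kn^2 - 102k^2n - 136kn + 378n^3 + 126kn^2 + 168n^2 - 180n - 60k - 80 + 432kn + 144k^2 + 192k - 144k^2n - 48k^3 - 64k^2    [distributive law]
= 69n^2 + 263kn - 224n - 180kn^2 - 246k^2n + 378n^3 + 132k - 80 + 80k^2 - 48k^3    [combine like terms]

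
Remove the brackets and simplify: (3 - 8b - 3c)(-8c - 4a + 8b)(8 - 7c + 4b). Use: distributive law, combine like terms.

-192c + 360c^2 + 56bc - 96a + 180ac + 208ab + 192b - 416b^2 - 184bc^2 + 608b^2c - 176abc + 128ab^2 - 256b^3 - 168c^3 - 84ac^2

(3 - 8b - 3c)(-8c - 4a + 8b)(8 - 7c + 4b)
= (-24c - 12a + 24b + 64bc + 32ab - 64b^2 + 24c^2 + 12ac - 24bc)(8 - 7c + 4b)    [distributive law]
= (-24c - 12a + 24b + 40bc + 32ab - 64b^2 + 24c^2 + 12ac)(8 - 7c + 4b)    [combine like terms]
= -192c + 168c^2 - 96bc - 96a + 84ac - 48ab + 192b - 168bc + 96b^2 + 320bc - 280bc^2 + 160b^2c + 256ab - 224abc + 128ab^2 - 512b^2 + 448b^2c - 256b^3 + 192c^2 - 168c^3 + 96bc^2 + 96ac - 84ac^2 + 48abc    [distributive law]
= -192c + 360c^2 + 56bc - 96a + 180ac + 208ab + 192b - 416b^2 - 184bc^2 + 608b^2c - 176abc + 128ab^2 - 256b^3 - 168c^3 - 84ac^2    [combine like terms]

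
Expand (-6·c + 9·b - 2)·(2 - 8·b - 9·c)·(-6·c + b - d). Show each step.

(-6·c + 9·b - 2)·(2 - 8·b - 9·c)·(-6·c + b - d)
= (-12·c + 48·b·c + 54·c^2 + 18·b - 72·b^2 - 81·b·c - 4 + 16·b + 18·c)·(-6·c + b - d)    [distributive law]
= (6·c - 33·b·c + 54·c^2 + 34·b - 72·b^2 - 4)·(-6·c + b - d)    [combine like terms]
= -36·c^2 + 6·b·c - 6·c·d + 198·b·c^2 - 33·b^2·c + 33·b·c·d - 324·c^3 + 54·b·c^2 - 54·c^2·d - 204·b·c + 34·b^2 - 34·b·d + 432·b^2·c - 72·b^3 + 72·b^2·d + 24·c - 4·b + 4·d    [distributive law]
= -36·c^2 - 198·b·c - 6·c·d + 252·b·c^2 + 399·b^2·c + 33·b·c·d - 324·c^3 - 54·c^2·d + 34·b^2 - 34·b·d - 72·b^3 + 72·b^2·d + 24·c - 4·b + 4·d    [combine like terms]

-36·c^2 - 198·b·c - 6·c·d + 252·b·c^2 + 399·b^2·c + 33·b·c·d - 324·c^3 - 54·c^2·d + 34·b^2 - 34·b·d - 72·b^3 + 72·b^2·d + 24·c - 4·b + 4·d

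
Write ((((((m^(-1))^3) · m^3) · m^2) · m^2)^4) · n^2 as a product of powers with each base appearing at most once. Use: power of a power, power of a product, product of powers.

m^16n^2

((((((m^(-1))^3) · m^3) · m^2) · m^2)^4) · n^2
= ((((((m^(-1))^3) · m^3) · m^2)^4) · ((m^2)^4)) · n^2    [power of a product]
= ((((((m^(-1))^3) · m^3)^4) · ((m^2)^4)) · ((m^2)^4)) · n^2    [power of a product]
= ((((((m^(-1))^3)^4) · ((m^3)^4)) · ((m^2)^4)) · ((m^2)^4)) · n^2    [power of a product]
= (((((m^(-1))^12) · ((m^3)^4)) · ((m^2)^4)) · ((m^2)^4)) · n^2    [power of a power]
= (((m^(-12) · ((m^3)^4)) · ((m^2)^4)) · ((m^2)^4)) · n^2    [power of a power]
= (((m^(-12) · m^12) · ((m^2)^4)) · ((m^2)^4)) · n^2    [power of a power]
= ((m^0 · ((m^2)^4)) · ((m^2)^4)) · n^2    [product of powers]
= ((m^0 · m^8) · ((m^2)^4)) · n^2    [power of a power]
= (m^8 · ((m^2)^4)) · n^2    [product of powers]
= (m^8 · m^8) · n^2    [power of a power]
= m^16 · n^2    [product of powers]
= m^16n^2    [rearrange]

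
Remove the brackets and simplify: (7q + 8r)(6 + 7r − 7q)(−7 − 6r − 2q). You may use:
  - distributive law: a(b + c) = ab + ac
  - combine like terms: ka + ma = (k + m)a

−294q − 299qr + 259q^2 − 70qr^2 + 308q^2r + 98q^3 − 336r − 680r^2 − 336r^3

(7q + 8r)(6 + 7r − 7q)(−7 − 6r − 2q)
= (42q + 49qr − 49q^2 + 48r + 56r^2 − 56qr)(−7 − 6r − 2q)    [distributive law]
= (42q − 7qr − 49q^2 + 48r + 56r^2)(−7 − 6r − 2q)    [combine like terms]
= −294q − 252qr − 84q^2 + 49qr + 42qr^2 + 14q^2r + 343q^2 + 294q^2r + 98q^3 − 336r − 288r^2 − 96qr − 392r^2 − 336r^3 − 112qr^2    [distributive law]
= −294q − 299qr + 259q^2 − 70qr^2 + 308q^2r + 98q^3 − 336r − 680r^2 − 336r^3    [combine like terms]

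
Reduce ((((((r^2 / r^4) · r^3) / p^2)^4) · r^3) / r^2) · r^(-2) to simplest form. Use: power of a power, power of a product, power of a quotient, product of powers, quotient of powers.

p^(-8)·r^3

((((((r^2 / r^4) · r^3) / p^2)^4) · r^3) / r^2) · r^(-2)
= ((((((r^2 / r^4) · r^3)^4) / ((p^2)^4)) · r^3) / r^2) · r^(-2)    [power of a quotient]
= ((((((r^2 / r^4)^4) · ((r^3)^4)) / ((p^2)^4)) · r^3) / r^2) · r^(-2)    [power of a product]
= (((((((r^2)^4) / ((r^4)^4)) · ((r^3)^4)) / ((p^2)^4)) · r^3) / r^2) · r^(-2)    [power of a quotient]
= (((((r^8 / ((r^4)^4)) · ((r^3)^4)) / ((p^2)^4)) · r^3) / r^2) · r^(-2)    [power of a power]
= (((((r^8 / r^16) · ((r^3)^4)) / ((p^2)^4)) · r^3) / r^2) · r^(-2)    [power of a power]
= ((((r^(-8) · ((r^3)^4)) / ((p^2)^4)) · r^3) / r^2) · r^(-2)    [quotient of powers]
= ((((r^(-8) · r^12) / ((p^2)^4)) · r^3) / r^2) · r^(-2)    [power of a power]
= (((r^4 / ((p^2)^4)) · r^3) / r^2) · r^(-2)    [product of powers]
= (((r^4 / p^8) · r^3) / r^2) · r^(-2)    [power of a power]
= p^(-8)·r^3    [quotient of powers; product of powers]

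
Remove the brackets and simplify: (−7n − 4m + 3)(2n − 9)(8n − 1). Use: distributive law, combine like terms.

−112n^3 + 566n^2 − 285n − 64mn^2 + 296mn − 36m + 27

(−7n − 4m + 3)(2n − 9)(8n − 1)
= (−14n^2 + 63n − 8mn + 36m + 6n − 27)(8n − 1)    [distributive law]
= (−14n^2 + 69n − 8mn + 36m − 27)(8n − 1)    [combine like terms]
= −112n^3 + 14n^2 + 552n^2 − 69n − 64mn^2 + 8mn + 288mn − 36m − 216n + 27    [distributive law]
= −112n^3 + 566n^2 − 285n − 64mn^2 + 296mn − 36m + 27    [combine like terms]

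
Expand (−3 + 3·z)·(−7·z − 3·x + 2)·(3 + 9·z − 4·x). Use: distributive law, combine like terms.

27·z + 180·z^2 − 54·x·z + 51·x − 36·x^2 − 18 − 189·z^3 + 3·x·z^2 + 36·x^2·z

(−3 + 3·z)·(−7·z − 3·x + 2)·(3 + 9·z − 4·x)
= (21·z + 9·x − 6 − 21·z^2 − 9·x·z + 6·z)·(3 + 9·z − 4·x)    [distributive law]
= (27·z + 9·x − 6 − 21·z^2 − 9·x·z)·(3 + 9·z − 4·x)    [combine like terms]
= 81·z + 243·z^2 − 108·x·z + 27·x + 81·x·z − 36·x^2 − 18 − 54·z + 24·x − 63·z^2 − 189·z^3 + 84·x·z^2 − 27·x·z − 81·x·z^2 + 36·x^2·z    [distributive law]
= 27·z + 180·z^2 − 54·x·z + 51·x − 36·x^2 − 18 − 189·z^3 + 3·x·z^2 + 36·x^2·z    [combine like terms]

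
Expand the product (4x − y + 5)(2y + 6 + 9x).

−xy + 69x + 36x^2 − 2y^2 + 4y + 30

(4x − y + 5)(2y + 6 + 9x)
= 8xy + 24x + 36x^2 − 2y^2 − 6y − 9xy + 10y + 30 + 45x    [distributive law]
= −xy + 69x + 36x^2 − 2y^2 + 4y + 30    [combine like terms]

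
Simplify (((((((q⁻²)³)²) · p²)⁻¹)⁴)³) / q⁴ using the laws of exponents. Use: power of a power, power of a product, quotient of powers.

(((((((q⁻²)³)²) · p²)⁻¹)⁴)³) / q⁴
= ((((((q⁻²)³)²) · p²)⁻¹)¹²) / q⁴    [power of a power]
= (((((q⁻²)³)²) · p²)⁻¹²) / q⁴    [power of a power]
= (((((q⁻²)³)²)⁻¹²) · ((p²)⁻¹²)) / q⁴    [power of a product]
= ((((q⁻²)³)⁻²⁴) · ((p²)⁻¹²)) / q⁴    [power of a power]
= (((q⁻²)⁻⁷²) · ((p²)⁻¹²)) / q⁴    [power of a power]
= (q¹⁴⁴ · ((p²)⁻¹²)) / q⁴    [power of a power]
= (q¹⁴⁴ · p⁻²⁴) / q⁴    [power of a power]
= p⁻²⁴q¹⁴⁰    [quotient of powers]

p⁻²⁴q¹⁴⁰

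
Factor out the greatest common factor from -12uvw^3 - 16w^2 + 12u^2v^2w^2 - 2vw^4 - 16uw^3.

2w^2(-6uvw - 8 + 6u^2v^2 - vw^2 - 8uw)

-12uvw^3 - 16w^2 + 12u^2v^2w^2 - 2vw^4 - 16uw^3
= 2(-6uvw^3 - 8w^2 + 6u^2v^2w^2 - vw^4 - 8uw^3)    [factor out 2]
= 2w^2(-6uvw - 8 + 6u^2v^2 - vw^2 - 8uw)    [factor out w^2]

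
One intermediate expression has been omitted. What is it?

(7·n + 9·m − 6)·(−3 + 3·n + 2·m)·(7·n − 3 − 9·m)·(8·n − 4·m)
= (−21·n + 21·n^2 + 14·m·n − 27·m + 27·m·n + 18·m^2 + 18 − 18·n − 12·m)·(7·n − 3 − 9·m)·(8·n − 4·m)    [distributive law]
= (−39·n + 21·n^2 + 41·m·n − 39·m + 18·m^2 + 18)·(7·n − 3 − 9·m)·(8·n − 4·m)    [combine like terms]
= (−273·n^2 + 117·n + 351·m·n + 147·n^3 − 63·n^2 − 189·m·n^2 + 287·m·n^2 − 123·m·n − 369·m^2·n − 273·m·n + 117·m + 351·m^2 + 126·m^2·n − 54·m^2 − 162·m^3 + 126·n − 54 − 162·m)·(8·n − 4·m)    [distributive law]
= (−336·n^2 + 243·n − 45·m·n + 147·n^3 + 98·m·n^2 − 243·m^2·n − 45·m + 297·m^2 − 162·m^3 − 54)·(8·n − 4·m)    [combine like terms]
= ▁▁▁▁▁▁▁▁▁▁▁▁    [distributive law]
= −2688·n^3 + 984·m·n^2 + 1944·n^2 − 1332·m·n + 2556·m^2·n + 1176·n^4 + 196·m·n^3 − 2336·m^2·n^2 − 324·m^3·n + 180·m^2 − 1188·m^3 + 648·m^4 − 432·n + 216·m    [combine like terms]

By distributive law:

−2688·n^3 + 1344·m·n^2 + 1944·n^2 − 972·m·n − 360·m·n^2 + 180·m^2·n + 1176·n^4 − 588·m·n^3 + 784·m·n^3 − 392·m^2·n^2 − 1944·m^2·n^2 + 972·m^3·n − 360·m·n + 180·m^2 + 2376·m^2·n − 1188·m^3 − 1296·m^3·n + 648·m^4 − 432·n + 216·m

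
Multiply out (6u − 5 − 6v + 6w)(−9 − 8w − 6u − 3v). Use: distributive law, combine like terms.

(6u − 5 − 6v + 6w)(−9 − 8w − 6u − 3v)
= −54u − 48uw − 36u^2 − 18uv + 45 + 40w + 30u + 15v + 54v + 48vw + 36uv + 18v^2 − 54w − 48w^2 − 36uw − 18vw    [distributive law]
= −24u − 84uw − 36u^2 + 18uv + 45 − 14w + 69v + 30vw + 18v^2 − 48w^2    [combine like terms]

−24u − 84uw − 36u^2 + 18uv + 45 − 14w + 69v + 30vw + 18v^2 − 48w^2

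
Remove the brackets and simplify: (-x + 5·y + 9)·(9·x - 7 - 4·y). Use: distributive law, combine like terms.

(-x + 5·y + 9)·(9·x - 7 - 4·y)
= -9·x^2 + 7·x + 4·x·y + 45·x·y - 35·y - 20·y^2 + 81·x - 63 - 36·y    [distributive law]
= -9·x^2 + 88·x + 49·x·y - 71·y - 20·y^2 - 63    [combine like terms]

-9·x^2 + 88·x + 49·x·y - 71·y - 20·y^2 - 63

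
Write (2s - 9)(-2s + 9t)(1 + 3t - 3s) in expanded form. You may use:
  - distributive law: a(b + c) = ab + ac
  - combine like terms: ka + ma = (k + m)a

-58s^2 - 66s^2t + 12s^3 + 315st + 54st^2 + 18s - 81t - 243t^2

(2s - 9)(-2s + 9t)(1 + 3t - 3s)
= (-4s^2 + 18st + 18s - 81t)(1 + 3t - 3s)    [distributive law]
= -4s^2 - 12s^2t + 12s^3 + 18st + 54st^2 - 54s^2t + 18s + 54st - 54s^2 - 81t - 243t^2 + 243st    [distributive law]
= -58s^2 - 66s^2t + 12s^3 + 315st + 54st^2 + 18s - 81t - 243t^2    [combine like terms]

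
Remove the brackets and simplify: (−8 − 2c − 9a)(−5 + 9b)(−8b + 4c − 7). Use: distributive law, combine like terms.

(−8 − 2c − 9a)(−5 + 9b)(−8b + 4c − 7)
= (40 − 72b + 10c − 18bc + 45a − 81ab)(−8b + 4c − 7)    [distributive law]
= −320b + 160c − 280 + 576b² − 288bc + 504b − 80bc + 40c² − 70c + 144b²c − 72bc² + 126bc − 360ab + 180ac − 315a + 648ab² − 324abc + 567ab    [distributive law]
= 184b + 90c − 280 + 576b² − 242bc + 40c² + 144b²c − 72bc² + 207ab + 180ac − 315a + 648ab² − 324abc    [combine like terms]

184b + 90c − 280 + 576b² − 242bc + 40c² + 144b²c − 72bc² + 207ab + 180ac − 315a + 648ab² − 324abc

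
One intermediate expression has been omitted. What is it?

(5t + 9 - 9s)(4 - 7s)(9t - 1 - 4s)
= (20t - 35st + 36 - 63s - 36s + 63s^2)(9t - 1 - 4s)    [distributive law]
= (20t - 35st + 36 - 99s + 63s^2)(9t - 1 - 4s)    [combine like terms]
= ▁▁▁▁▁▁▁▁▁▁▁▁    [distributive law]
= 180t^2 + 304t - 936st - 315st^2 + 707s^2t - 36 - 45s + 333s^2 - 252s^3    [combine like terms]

By distributive law:

180t^2 - 20t - 80st - 315st^2 + 35st + 140s^2t + 324t - 36 - 144s - 891st + 99s + 396s^2 + 567s^2t - 63s^2 - 252s^3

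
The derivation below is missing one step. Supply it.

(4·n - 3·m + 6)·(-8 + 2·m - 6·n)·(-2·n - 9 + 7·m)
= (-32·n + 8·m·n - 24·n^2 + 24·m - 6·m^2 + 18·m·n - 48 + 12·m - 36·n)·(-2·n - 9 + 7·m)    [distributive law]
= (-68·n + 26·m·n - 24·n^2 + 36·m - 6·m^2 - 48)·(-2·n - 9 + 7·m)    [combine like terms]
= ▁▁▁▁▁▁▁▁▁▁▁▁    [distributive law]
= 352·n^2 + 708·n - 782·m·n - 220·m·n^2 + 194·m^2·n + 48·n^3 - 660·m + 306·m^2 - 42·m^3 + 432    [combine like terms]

By distributive law:

136·n^2 + 612·n - 476·m·n - 52·m·n^2 - 234·m·n + 182·m^2·n + 48·n^3 + 216·n^2 - 168·m·n^2 - 72·m·n - 324·m + 252·m^2 + 12·m^2·n + 54·m^2 - 42·m^3 + 96·n + 432 - 336·m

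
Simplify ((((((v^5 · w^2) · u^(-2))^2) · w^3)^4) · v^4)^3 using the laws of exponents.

((((((v^5 · w^2) · u^(-2))^2) · w^3)^4) · v^4)^3
= ((((((v^5 · w^2) · u^(-2))^2) · w^3)^4)^3) · ((v^4)^3)    [power of a product]
= (((((v^5 · w^2) · u^(-2))^2) · w^3)^12) · ((v^4)^3)    [power of a power]
= (((((v^5 · w^2) · u^(-2))^2)^12) · ((w^3)^12)) · ((v^4)^3)    [power of a product]
= ((((v^5 · w^2) · u^(-2))^24) · ((w^3)^12)) · ((v^4)^3)    [power of a power]
= ((((v^5 · w^2)^24) · ((u^(-2))^24)) · ((w^3)^12)) · ((v^4)^3)    [power of a product]
= (((((v^5)^24) · ((w^2)^24)) · ((u^(-2))^24)) · ((w^3)^12)) · ((v^4)^3)    [power of a product]
= (((v^120 · ((w^2)^24)) · ((u^(-2))^24)) · ((w^3)^12)) · ((v^4)^3)    [power of a power]
= (((v^120 · w^48) · ((u^(-2))^24)) · ((w^3)^12)) · ((v^4)^3)    [power of a power]
= (((v^120 · w^48) · u^(-48)) · ((w^3)^12)) · ((v^4)^3)    [power of a power]
= (((v^120 · w^48) · u^(-48)) · w^36) · ((v^4)^3)    [power of a power]
= (((v^120 · w^48) · u^(-48)) · w^36) · v^12    [power of a power]
= u^(-48)v^132w^84    [product of powers]

u^(-48)v^132w^84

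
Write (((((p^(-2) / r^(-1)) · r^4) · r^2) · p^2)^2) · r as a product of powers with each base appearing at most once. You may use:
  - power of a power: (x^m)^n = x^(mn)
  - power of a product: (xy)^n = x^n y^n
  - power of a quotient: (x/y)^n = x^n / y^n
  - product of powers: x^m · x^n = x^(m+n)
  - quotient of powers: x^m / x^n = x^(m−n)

r^15

(((((p^(-2) / r^(-1)) · r^4) · r^2) · p^2)^2) · r
= (((((p^(-2) / r^(-1)) · r^4) · r^2)^2) · ((p^2)^2)) · r    [power of a product]
= (((((p^(-2) / r^(-1)) · r^4)^2) · ((r^2)^2)) · ((p^2)^2)) · r    [power of a product]
= (((((p^(-2) / r^(-1))^2) · ((r^4)^2)) · ((r^2)^2)) · ((p^2)^2)) · r    [power of a product]
= ((((((p^(-2))^2) / ((r^(-1))^2)) · ((r^4)^2)) · ((r^2)^2)) · ((p^2)^2)) · r    [power of a quotient]
= ((((p^(-4) / ((r^(-1))^2)) · ((r^4)^2)) · ((r^2)^2)) · ((p^2)^2)) · r    [power of a power]
= ((((p^(-4) / r^(-2)) · ((r^4)^2)) · ((r^2)^2)) · ((p^2)^2)) · r    [power of a power]
= ((((p^(-4) / r^(-2)) · r^8) · ((r^2)^2)) · ((p^2)^2)) · r    [power of a power]
= ((((p^(-4) / r^(-2)) · r^8) · r^4) · ((p^2)^2)) · r    [power of a power]
= ((((p^(-4) / r^(-2)) · r^8) · r^4) · p^4) · r    [power of a power]
= r^15    [quotient of powers; product of powers]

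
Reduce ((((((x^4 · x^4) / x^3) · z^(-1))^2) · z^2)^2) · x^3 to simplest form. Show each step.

((((((x^4 · x^4) / x^3) · z^(-1))^2) · z^2)^2) · x^3
= ((((((x^4 · x^4) / x^3) · z^(-1))^2)^2) · ((z^2)^2)) · x^3    [power of a product]
= (((((x^4 · x^4) / x^3) · z^(-1))^4) · ((z^2)^2)) · x^3    [power of a power]
= (((((x^4 · x^4) / x^3)^4) · ((z^(-1))^4)) · ((z^2)^2)) · x^3    [power of a product]
= (((((x^4 · x^4)^4) / ((x^3)^4)) · ((z^(-1))^4)) · ((z^2)^2)) · x^3    [power of a quotient]
= ((((((x^4)^4) · ((x^4)^4)) / ((x^3)^4)) · ((z^(-1))^4)) · ((z^2)^2)) · x^3    [power of a product]
= ((((x^16 · ((x^4)^4)) / ((x^3)^4)) · ((z^(-1))^4)) · ((z^2)^2)) · x^3    [power of a power]
= ((((x^16 · x^16) / ((x^3)^4)) · ((z^(-1))^4)) · ((z^2)^2)) · x^3    [power of a power]
= (((x^32 / ((x^3)^4)) · ((z^(-1))^4)) · ((z^2)^2)) · x^3    [product of powers]
= (((x^32 / x^12) · ((z^(-1))^4)) · ((z^2)^2)) · x^3    [power of a power]
= ((x^20 · ((z^(-1))^4)) · ((z^2)^2)) · x^3    [quotient of powers]
= ((x^20 · z^(-4)) · ((z^2)^2)) · x^3    [power of a power]
= ((x^20 · z^(-4)) · z^4) · x^3    [power of a power]
= x^23    [product of powers]

x^23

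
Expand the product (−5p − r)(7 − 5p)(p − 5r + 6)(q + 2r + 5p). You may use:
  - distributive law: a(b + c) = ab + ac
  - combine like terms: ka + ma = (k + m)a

(−5p − r)(7 − 5p)(p − 5r + 6)(q + 2r + 5p)
= (−35p + 25p² − 7r + 5pr)(p − 5r + 6)(q + 2r + 5p)    [distributive law]
= (−35p² + 175pr − 210p + 25p³ − 125p²r + 150p² − 7pr + 35r² − 42r + 5p²r − 25pr² + 30pr)(q + 2r + 5p)    [distributive law]
= (115p² + 198pr − 210p + 25p³ − 120p²r + 35r² − 42r − 25pr²)(q + 2r + 5p)    [combine like terms]
= 115p²q + 230p²r + 575p³ + 198pqr + 396pr² + 990p²r − 210pq − 420pr − 1050p² + 25p³q + 50p³r + 125p⁴ − 120p²qr − 240p²r² − 600p³r + 35qr² + 70r³ + 175pr² − 42qr − 84r² − 210pr − 25pqr² − 50pr³ − 125p²r²    [distributive law]
= 115p²q + 1220p²r + 575p³ + 198pqr + 571pr² − 210pq − 630pr − 1050p² + 25p³q − 550p³r + 125p⁴ − 120p²qr − 365p²r² + 35qr² + 70r³ − 42qr − 84r² − 25pqr² − 50pr³    [combine like terms]

115p²q + 1220p²r + 575p³ + 198pqr + 571pr² − 210pq − 630pr − 1050p² + 25p³q − 550p³r + 125p⁴ − 120p²qr − 365p²r² + 35qr² + 70r³ − 42qr − 84r² − 25pqr² − 50pr³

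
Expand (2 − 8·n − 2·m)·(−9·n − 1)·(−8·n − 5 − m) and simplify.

−280·n^2 + 66·n − 96·m·n + 10 − 8·m − 576·n^3 − 216·m·n^2 − 18·m^2·n − 2·m^2

(2 − 8·n − 2·m)·(−9·n − 1)·(−8·n − 5 − m)
= (−18·n − 2 + 72·n^2 + 8·n + 18·m·n + 2·m)·(−8·n − 5 − m)    [distributive law]
= (−10·n − 2 + 72·n^2 + 18·m·n + 2·m)·(−8·n − 5 − m)    [combine like terms]
= 80·n^2 + 50·n + 10·m·n + 16·n + 10 + 2·m − 576·n^3 − 360·n^2 − 72·m·n^2 − 144·m·n^2 − 90·m·n − 18·m^2·n − 16·m·n − 10·m − 2·m^2    [distributive law]
= −280·n^2 + 66·n − 96·m·n + 10 − 8·m − 576·n^3 − 216·m·n^2 − 18·m^2·n − 2·m^2    [combine like terms]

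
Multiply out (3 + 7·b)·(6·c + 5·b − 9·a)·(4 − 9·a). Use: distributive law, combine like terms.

72·c − 162·a·c + 60·b − 387·a·b − 108·a + 243·a^2 + 168·b·c − 378·a·b·c + 140·b^2 − 315·a·b^2 + 567·a^2·b

(3 + 7·b)·(6·c + 5·b − 9·a)·(4 − 9·a)
= (18·c + 15·b − 27·a + 42·b·c + 35·b^2 − 63·a·b)·(4 − 9·a)    [distributive law]
= 72·c − 162·a·c + 60·b − 135·a·b − 108·a + 243·a^2 + 168·b·c − 378·a·b·c + 140·b^2 − 315·a·b^2 − 252·a·b + 567·a^2·b    [distributive law]
= 72·c − 162·a·c + 60·b − 387·a·b − 108·a + 243·a^2 + 168·b·c − 378·a·b·c + 140·b^2 − 315·a·b^2 + 567·a^2·b    [combine like terms]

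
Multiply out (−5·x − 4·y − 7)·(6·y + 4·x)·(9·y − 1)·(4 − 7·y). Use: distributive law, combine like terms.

(−5·x − 4·y − 7)·(6·y + 4·x)·(9·y − 1)·(4 − 7·y)
= (−30·x·y − 20·x^2 − 24·y^2 − 16·x·y − 42·y − 28·x)·(9·y − 1)·(4 − 7·y)    [distributive law]
= (−46·x·y − 20·x^2 − 24·y^2 − 42·y − 28·x)·(9·y − 1)·(4 − 7·y)    [combine like terms]
= (−414·x·y^2 + 46·x·y − 180·x^2·y + 20·x^2 − 216·y^3 + 24·y^2 − 378·y^2 + 42·y − 252·x·y + 28·x)·(4 − 7·y)    [distributive law]
= (−414·x·y^2 − 206·x·y − 180·x^2·y + 20·x^2 − 216·y^3 − 354·y^2 + 42·y + 28·x)·(4 − 7·y)    [combine like terms]
= −1656·x·y^2 + 2898·x·y^3 − 824·x·y + 1442·x·y^2 − 720·x^2·y + 1260·x^2·y^2 + 80·x^2 − 140·x^2·y − 864·y^3 + 1512·y^4 − 1416·y^2 + 2478·y^3 + 168·y − 294·y^2 + 112·x − 196·x·y    [distributive law]
= −214·x·y^2 + 2898·x·y^3 − 1020·x·y − 860·x^2·y + 1260·x^2·y^2 + 80·x^2 + 1614·y^3 + 1512·y^4 − 1710·y^2 + 168·y + 112·x    [combine like terms]

−214·x·y^2 + 2898·x·y^3 − 1020·x·y − 860·x^2·y + 1260·x^2·y^2 + 80·x^2 + 1614·y^3 + 1512·y^4 − 1710·y^2 + 168·y + 112·x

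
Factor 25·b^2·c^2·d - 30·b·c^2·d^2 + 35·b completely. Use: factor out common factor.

5·b(5·b·c^2·d - 6·c^2·d^2 + 7)

25·b^2·c^2·d - 30·b·c^2·d^2 + 35·b
= 5(5·b^2·c^2·d - 6·b·c^2·d^2 + 7·b)    [factor out 5]
= 5·b(5·b·c^2·d - 6·c^2·d^2 + 7)    [factor out b]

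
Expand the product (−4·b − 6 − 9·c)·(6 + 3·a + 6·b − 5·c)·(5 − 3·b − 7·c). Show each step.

(−4·b − 6 − 9·c)·(6 + 3·a + 6·b − 5·c)·(5 − 3·b − 7·c)
= (−24·b − 12·a·b − 24·b^2 + 20·b·c − 36 − 18·a − 36·b + 30·c − 54·c − 27·a·c − 54·b·c + 45·c^2)·(5 − 3·b − 7·c)    [distributive law]
= (−60·b − 12·a·b − 24·b^2 − 34·b·c − 36 − 18·a − 24·c − 27·a·c + 45·c^2)·(5 − 3·b − 7·c)    [combine like terms]
= −300·b + 180·b^2 + 420·b·c − 60·a·b + 36·a·b^2 + 84·a·b·c − 120·b^2 + 72·b^3 + 168·b^2·c − 170·b·c + 102·b^2·c + 238·b·c^2 − 180 + 108·b + 252·c − 90·a + 54·a·b + 126·a·c − 120·c + 72·b·c + 168·c^2 − 135·a·c + 81·a·b·c + 189·a·c^2 + 225·c^2 − 135·b·c^2 − 315·c^3    [distributive law]
= −192·b + 60·b^2 + 322·b·c − 6·a·b + 36·a·b^2 + 165·a·b·c + 72·b^3 + 270·b^2·c + 103·b·c^2 − 180 + 132·c − 90·a − 9·a·c + 393·c^2 + 189·a·c^2 − 315·c^3    [combine like terms]

−192·b + 60·b^2 + 322·b·c − 6·a·b + 36·a·b^2 + 165·a·b·c + 72·b^3 + 270·b^2·c + 103·b·c^2 − 180 + 132·c − 90·a − 9·a·c + 393·c^2 + 189·a·c^2 − 315·c^3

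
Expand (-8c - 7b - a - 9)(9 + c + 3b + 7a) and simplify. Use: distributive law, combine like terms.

-81c - 8c^2 - 31bc - 57ac - 90b - 21b^2 - 52ab - 72a - 7a^2 - 81

(-8c - 7b - a - 9)(9 + c + 3b + 7a)
= -72c - 8c^2 - 24bc - 56ac - 63b - 7bc - 21b^2 - 49ab - 9a - ac - 3ab - 7a^2 - 81 - 9c - 27b - 63a    [distributive law]
= -81c - 8c^2 - 31bc - 57ac - 90b - 21b^2 - 52ab - 72a - 7a^2 - 81    [combine like terms]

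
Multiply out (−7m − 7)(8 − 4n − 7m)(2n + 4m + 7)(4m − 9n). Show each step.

(−7m − 7)(8 − 4n − 7m)(2n + 4m + 7)(4m − 9n)
= (−56m + 28mn + 49m² − 56 + 28n + 49m)(2n + 4m + 7)(4m − 9n)    [distributive law]
= (−7m + 28mn + 49m² − 56 + 28n)(2n + 4m + 7)(4m − 9n)    [combine like terms]
= (−14mn − 28m² − 49m + 56mn² + 112m²n + 196mn + 98m²n + 196m³ + 343m² − 112n − 224m − 392 + 56n² + 112mn + 196n)(4m − 9n)    [distributive law]
= (294mn + 315m² − 273m + 56mn² + 210m²n + 196m³ + 84n − 392 + 56n²)(4m − 9n)    [combine like terms]
= 1176m²n − 2646mn² + 1260m³ − 2835m²n − 1092m² + 2457mn + 224m²n² − 504mn³ + 840m³n − 1890m²n² + 784m⁴ − 1764m³n + 336mn − 756n² − 1568m + 3528n + 224mn² − 504n³    [distributive law]
= −1659m²n − 2422mn² + 1260m³ − 1092m² + 2793mn − 1666m²n² − 504mn³ − 924m³n + 784m⁴ − 756n² − 1568m + 3528n − 504n³    [combine like terms]

−1659m²n − 2422mn² + 1260m³ − 1092m² + 2793mn − 1666m²n² − 504mn³ − 924m³n + 784m⁴ − 756n² − 1568m + 3528n − 504n³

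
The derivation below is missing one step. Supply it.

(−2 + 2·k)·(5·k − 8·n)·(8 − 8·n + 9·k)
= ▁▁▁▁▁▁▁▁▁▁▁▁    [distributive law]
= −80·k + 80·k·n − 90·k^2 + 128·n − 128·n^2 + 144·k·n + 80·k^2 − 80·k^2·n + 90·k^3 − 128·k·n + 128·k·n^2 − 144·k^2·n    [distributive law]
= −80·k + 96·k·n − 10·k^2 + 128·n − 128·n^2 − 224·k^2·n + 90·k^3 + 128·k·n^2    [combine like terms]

Applying distributive law to the line above:

(−10·k + 16·n + 10·k^2 − 16·k·n)·(8 − 8·n + 9·k)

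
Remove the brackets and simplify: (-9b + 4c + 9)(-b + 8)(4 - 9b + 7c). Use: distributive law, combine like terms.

765b^2 - 81b^3 + 99b^2c - 972b - 871bc - 28bc^2 + 632c + 224c^2 + 288

(-9b + 4c + 9)(-b + 8)(4 - 9b + 7c)
= (9b^2 - 72b - 4bc + 32c - 9b + 72)(4 - 9b + 7c)    [distributive law]
= (9b^2 - 81b - 4bc + 32c + 72)(4 - 9b + 7c)    [combine like terms]
= 36b^2 - 81b^3 + 63b^2c - 324b + 729b^2 - 567bc - 16bc + 36b^2c - 28bc^2 + 128c - 288bc + 224c^2 + 288 - 648b + 504c    [distributive law]
= 765b^2 - 81b^3 + 99b^2c - 972b - 871bc - 28bc^2 + 632c + 224c^2 + 288    [combine like terms]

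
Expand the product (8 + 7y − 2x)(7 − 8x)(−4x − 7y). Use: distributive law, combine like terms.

(8 + 7y − 2x)(7 − 8x)(−4x − 7y)
= (56 − 64x + 49y − 56xy − 14x + 16x^2)(−4x − 7y)    [distributive law]
= (56 − 78x + 49y − 56xy + 16x^2)(−4x − 7y)    [combine like terms]
= −224x − 392y + 312x^2 + 546xy − 196xy − 343y^2 + 224x^2y + 392xy^2 − 64x^3 − 112x^2y    [distributive law]
= −224x − 392y + 312x^2 + 350xy − 343y^2 + 112x^2y + 392xy^2 − 64x^3    [combine like terms]

−224x − 392y + 312x^2 + 350xy − 343y^2 + 112x^2y + 392xy^2 − 64x^3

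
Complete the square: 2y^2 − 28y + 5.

2y^2 − 28y + 5
= 2(y^2 − 14y) + 5    [factor out 2 from the y-terms]
= 2(y^2 − 14y + 49 − 49) + 5    [add and subtract 49 inside the bracket]
= 2(y − 7)^2 − 98 + 5    [perfect-square identity]
= 2(y − 7)^2 − 93    [combine constants]

2(y − 7)^2 − 93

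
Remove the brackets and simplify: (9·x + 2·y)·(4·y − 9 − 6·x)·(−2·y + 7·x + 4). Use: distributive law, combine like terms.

(9·x + 2·y)·(4·y − 9 − 6·x)·(−2·y + 7·x + 4)
= (36·x·y − 81·x − 54·x² + 8·y² − 18·y − 12·x·y)·(−2·y + 7·x + 4)    [distributive law]
= (24·x·y − 81·x − 54·x² + 8·y² − 18·y)·(−2·y + 7·x + 4)    [combine like terms]
= −48·x·y² + 168·x²·y + 96·x·y + 162·x·y − 567·x² − 324·x + 108·x²·y − 378·x³ − 216·x² − 16·y³ + 56·x·y² + 32·y² + 36·y² − 126·x·y − 72·y    [distributive law]
= 8·x·y² + 276·x²·y + 132·x·y − 783·x² − 324·x − 378·x³ − 16·y³ + 68·y² − 72·y    [combine like terms]

8·x·y² + 276·x²·y + 132·x·y − 783·x² − 324·x − 378·x³ − 16·y³ + 68·y² − 72·y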